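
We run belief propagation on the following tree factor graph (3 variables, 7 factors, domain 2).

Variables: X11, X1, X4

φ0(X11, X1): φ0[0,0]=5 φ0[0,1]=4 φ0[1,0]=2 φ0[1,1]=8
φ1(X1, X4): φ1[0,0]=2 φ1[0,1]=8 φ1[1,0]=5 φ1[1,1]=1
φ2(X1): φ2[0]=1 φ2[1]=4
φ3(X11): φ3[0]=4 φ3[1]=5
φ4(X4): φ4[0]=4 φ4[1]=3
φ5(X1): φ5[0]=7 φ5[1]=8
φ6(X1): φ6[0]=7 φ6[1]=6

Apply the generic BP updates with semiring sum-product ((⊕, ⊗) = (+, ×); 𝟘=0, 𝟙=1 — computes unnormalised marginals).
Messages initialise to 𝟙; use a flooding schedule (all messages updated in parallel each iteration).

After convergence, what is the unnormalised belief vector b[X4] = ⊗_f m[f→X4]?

init: all messages = 𝟙 over 2 values
r1 m[φ0→X11] = [9, 10]
r1 m[φ0→X1] = [7, 12]
r1 m[φ1→X1] = [10, 6]
r1 m[φ1→X4] = [7, 9]
r1 m[φ2→X1] = [1, 4]
r1 m[φ3→X11] = [4, 5]
r1 m[φ4→X4] = [4, 3]
r1 m[φ5→X1] = [7, 8]
r1 m[φ6→X1] = [7, 6]
r1 m[X11→φ0] = [1, 1]
r1 m[X11→φ3] = [1, 1]
r1 m[X1→φ0] = [1, 1]
r1 m[X1→φ1] = [1, 1]
r1 m[X1→φ2] = [1, 1]
r1 m[X1→φ5] = [1, 1]
r1 m[X1→φ6] = [1, 1]
r1 m[X4→φ1] = [1, 1]
r1 m[X4→φ4] = [1, 1]
r2 m[φ0→X11] = [9, 10]
r2 m[φ0→X1] = [7, 12]
r2 m[φ1→X1] = [10, 6]
r2 m[φ1→X4] = [7, 9]
r2 m[φ2→X1] = [1, 4]
r2 m[φ3→X11] = [4, 5]
r2 m[φ4→X4] = [4, 3]
r2 m[φ5→X1] = [7, 8]
r2 m[φ6→X1] = [7, 6]
r2 m[X11→φ0] = [4, 5]
r2 m[X11→φ3] = [9, 10]
r2 m[X1→φ0] = [490, 1152]
r2 m[X1→φ1] = [343, 2304]
r2 m[X1→φ2] = [3430, 3456]
r2 m[X1→φ5] = [490, 1728]
r2 m[X1→φ6] = [490, 2304]
r2 m[X4→φ1] = [4, 3]
r2 m[X4→φ4] = [7, 9]
r3 m[φ0→X11] = [7058, 10196]
r3 m[φ0→X1] = [30, 56]
r3 m[φ1→X1] = [32, 23]
r3 m[φ1→X4] = [12206, 5048]
r3 m[φ2→X1] = [1, 4]
r3 m[φ3→X11] = [4, 5]
r3 m[φ4→X4] = [4, 3]
r3 m[φ5→X1] = [7, 8]
r3 m[φ6→X1] = [7, 6]
r3 m[X11→φ0] = [4, 5]
r3 m[X11→φ3] = [9, 10]
r3 m[X1→φ0] = [490, 1152]
r3 m[X1→φ1] = [343, 2304]
r3 m[X1→φ2] = [3430, 3456]
r3 m[X1→φ5] = [490, 1728]
r3 m[X1→φ6] = [490, 2304]
r3 m[X4→φ1] = [4, 3]
r3 m[X4→φ4] = [7, 9]
r4 m[φ0→X11] = [7058, 10196]
r4 m[φ0→X1] = [30, 56]
r4 m[φ1→X1] = [32, 23]
r4 m[φ1→X4] = [12206, 5048]
r4 m[φ2→X1] = [1, 4]
r4 m[φ3→X11] = [4, 5]
r4 m[φ4→X4] = [4, 3]
r4 m[φ5→X1] = [7, 8]
r4 m[φ6→X1] = [7, 6]
r4 m[X11→φ0] = [4, 5]
r4 m[X11→φ3] = [7058, 10196]
r4 m[X1→φ0] = [1568, 4416]
r4 m[X1→φ1] = [1470, 10752]
r4 m[X1→φ2] = [47040, 61824]
r4 m[X1→φ5] = [6720, 30912]
r4 m[X1→φ6] = [6720, 41216]
r4 m[X4→φ1] = [4, 3]
r4 m[X4→φ4] = [12206, 5048]
r5 m[φ0→X11] = [25504, 38464]
r5 m[φ0→X1] = [30, 56]
r5 m[φ1→X1] = [32, 23]
r5 m[φ1→X4] = [56700, 22512]
r5 m[φ2→X1] = [1, 4]
r5 m[φ3→X11] = [4, 5]
r5 m[φ4→X4] = [4, 3]
r5 m[φ5→X1] = [7, 8]
r5 m[φ6→X1] = [7, 6]
r5 m[X11→φ0] = [4, 5]
r5 m[X11→φ3] = [7058, 10196]
r5 m[X1→φ0] = [1568, 4416]
r5 m[X1→φ1] = [1470, 10752]
r5 m[X1→φ2] = [47040, 61824]
r5 m[X1→φ5] = [6720, 30912]
r5 m[X1→φ6] = [6720, 41216]
r5 m[X4→φ1] = [4, 3]
r5 m[X4→φ4] = [12206, 5048]
r6 m[φ0→X11] = [25504, 38464]
r6 m[φ0→X1] = [30, 56]
r6 m[φ1→X1] = [32, 23]
r6 m[φ1→X4] = [56700, 22512]
r6 m[φ2→X1] = [1, 4]
r6 m[φ3→X11] = [4, 5]
r6 m[φ4→X4] = [4, 3]
r6 m[φ5→X1] = [7, 8]
r6 m[φ6→X1] = [7, 6]
r6 m[X11→φ0] = [4, 5]
r6 m[X11→φ3] = [25504, 38464]
r6 m[X1→φ0] = [1568, 4416]
r6 m[X1→φ1] = [1470, 10752]
r6 m[X1→φ2] = [47040, 61824]
r6 m[X1→φ5] = [6720, 30912]
r6 m[X1→φ6] = [6720, 41216]
r6 m[X4→φ1] = [4, 3]
r6 m[X4→φ4] = [56700, 22512]
r7 m[φ0→X11] = [25504, 38464]
r7 m[φ0→X1] = [30, 56]
r7 m[φ1→X1] = [32, 23]
r7 m[φ1→X4] = [56700, 22512]
r7 m[φ2→X1] = [1, 4]
r7 m[φ3→X11] = [4, 5]
r7 m[φ4→X4] = [4, 3]
r7 m[φ5→X1] = [7, 8]
r7 m[φ6→X1] = [7, 6]
r7 m[X11→φ0] = [4, 5]
r7 m[X11→φ3] = [25504, 38464]
r7 m[X1→φ0] = [1568, 4416]
r7 m[X1→φ1] = [1470, 10752]
r7 m[X1→φ2] = [47040, 61824]
r7 m[X1→φ5] = [6720, 30912]
r7 m[X1→φ6] = [6720, 41216]
r7 m[X4→φ1] = [4, 3]
r7 m[X4→φ4] = [56700, 22512]
fixed point reached at round 7
b[X4] = ⊗ incoming = [226800, 67536]

b[X4] = [226800, 67536]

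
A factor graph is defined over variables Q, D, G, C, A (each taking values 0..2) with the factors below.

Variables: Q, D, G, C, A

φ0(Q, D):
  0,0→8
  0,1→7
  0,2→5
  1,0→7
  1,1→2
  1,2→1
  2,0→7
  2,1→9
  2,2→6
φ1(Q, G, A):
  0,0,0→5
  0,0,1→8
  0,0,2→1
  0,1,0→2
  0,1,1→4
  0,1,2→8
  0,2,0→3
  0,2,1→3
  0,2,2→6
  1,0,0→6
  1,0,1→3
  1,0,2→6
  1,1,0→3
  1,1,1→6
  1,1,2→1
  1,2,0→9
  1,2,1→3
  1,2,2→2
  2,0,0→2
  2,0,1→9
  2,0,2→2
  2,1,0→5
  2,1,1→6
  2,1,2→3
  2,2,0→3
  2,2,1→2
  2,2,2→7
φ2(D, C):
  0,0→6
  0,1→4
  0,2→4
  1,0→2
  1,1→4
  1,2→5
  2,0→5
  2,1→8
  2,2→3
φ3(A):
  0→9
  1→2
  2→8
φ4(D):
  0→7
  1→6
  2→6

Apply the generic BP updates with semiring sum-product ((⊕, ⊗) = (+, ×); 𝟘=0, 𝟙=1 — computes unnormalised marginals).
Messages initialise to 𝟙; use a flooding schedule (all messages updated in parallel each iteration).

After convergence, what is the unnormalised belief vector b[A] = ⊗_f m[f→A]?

init: all messages = 𝟙 over 3 values
r1 m[φ0→Q] = [20, 10, 22]
r1 m[φ0→D] = [22, 18, 12]
r1 m[φ1→Q] = [40, 39, 39]
r1 m[φ1→G] = [42, 38, 38]
r1 m[φ1→A] = [38, 44, 36]
r1 m[φ2→D] = [14, 11, 16]
r1 m[φ2→C] = [13, 16, 12]
r1 m[φ3→A] = [9, 2, 8]
r1 m[φ4→D] = [7, 6, 6]
r1 m[Q→φ0] = [1, 1, 1]
r1 m[Q→φ1] = [1, 1, 1]
r1 m[D→φ0] = [1, 1, 1]
r1 m[D→φ2] = [1, 1, 1]
r1 m[D→φ4] = [1, 1, 1]
r1 m[G→φ1] = [1, 1, 1]
r1 m[C→φ2] = [1, 1, 1]
r1 m[A→φ1] = [1, 1, 1]
r1 m[A→φ3] = [1, 1, 1]
r2 m[φ0→Q] = [20, 10, 22]
r2 m[φ0→D] = [22, 18, 12]
r2 m[φ1→Q] = [40, 39, 39]
r2 m[φ1→G] = [42, 38, 38]
r2 m[φ1→A] = [38, 44, 36]
r2 m[φ2→D] = [14, 11, 16]
r2 m[φ2→C] = [13, 16, 12]
r2 m[φ3→A] = [9, 2, 8]
r2 m[φ4→D] = [7, 6, 6]
r2 m[Q→φ0] = [40, 39, 39]
r2 m[Q→φ1] = [20, 10, 22]
r2 m[D→φ0] = [98, 66, 96]
r2 m[D→φ2] = [154, 108, 72]
r2 m[D→φ4] = [308, 198, 192]
r2 m[G→φ1] = [1, 1, 1]
r2 m[C→φ2] = [1, 1, 1]
r2 m[A→φ1] = [9, 2, 8]
r2 m[A→φ3] = [38, 44, 36]
r3 m[φ0→Q] = [1726, 914, 1856]
r3 m[φ0→D] = [866, 709, 473]
r3 m[φ1→Q] = [240, 258, 220]
r3 m[φ1→G] = [3604, 4052, 4564]
r3 m[φ1→A] = [600, 794, 654]
r3 m[φ2→D] = [14, 11, 16]
r3 m[φ2→C] = [1500, 1624, 1372]
r3 m[φ3→A] = [9, 2, 8]
r3 m[φ4→D] = [7, 6, 6]
r3 m[Q→φ0] = [40, 39, 39]
r3 m[Q→φ1] = [20, 10, 22]
r3 m[D→φ0] = [98, 66, 96]
r3 m[D→φ2] = [154, 108, 72]
r3 m[D→φ4] = [308, 198, 192]
r3 m[G→φ1] = [1, 1, 1]
r3 m[C→φ2] = [1, 1, 1]
r3 m[A→φ1] = [9, 2, 8]
r3 m[A→φ3] = [38, 44, 36]
r4 m[φ0→Q] = [1726, 914, 1856]
r4 m[φ0→D] = [866, 709, 473]
r4 m[φ1→Q] = [240, 258, 220]
r4 m[φ1→G] = [3604, 4052, 4564]
r4 m[φ1→A] = [600, 794, 654]
r4 m[φ2→D] = [14, 11, 16]
r4 m[φ2→C] = [1500, 1624, 1372]
r4 m[φ3→A] = [9, 2, 8]
r4 m[φ4→D] = [7, 6, 6]
r4 m[Q→φ0] = [240, 258, 220]
r4 m[Q→φ1] = [1726, 914, 1856]
r4 m[D→φ0] = [98, 66, 96]
r4 m[D→φ2] = [6062, 4254, 2838]
r4 m[D→φ4] = [12124, 7799, 7568]
r4 m[G→φ1] = [1, 1, 1]
r4 m[C→φ2] = [1, 1, 1]
r4 m[A→φ1] = [9, 2, 8]
r4 m[A→φ3] = [600, 794, 654]
r5 m[φ0→Q] = [1726, 914, 1856]
r5 m[φ0→D] = [5266, 4176, 2778]
r5 m[φ1→Q] = [240, 258, 220]
r5 m[φ1→G] = [314318, 348634, 395420]
r5 m[φ1→A] = [52272, 68410, 56388]
r5 m[φ2→D] = [14, 11, 16]
r5 m[φ2→C] = [59070, 63968, 54032]
r5 m[φ3→A] = [9, 2, 8]
r5 m[φ4→D] = [7, 6, 6]
r5 m[Q→φ0] = [240, 258, 220]
r5 m[Q→φ1] = [1726, 914, 1856]
r5 m[D→φ0] = [98, 66, 96]
r5 m[D→φ2] = [6062, 4254, 2838]
r5 m[D→φ4] = [12124, 7799, 7568]
r5 m[G→φ1] = [1, 1, 1]
r5 m[C→φ2] = [1, 1, 1]
r5 m[A→φ1] = [9, 2, 8]
r5 m[A→φ3] = [600, 794, 654]
r6 m[φ0→Q] = [1726, 914, 1856]
r6 m[φ0→D] = [5266, 4176, 2778]
r6 m[φ1→Q] = [240, 258, 220]
r6 m[φ1→G] = [314318, 348634, 395420]
r6 m[φ1→A] = [52272, 68410, 56388]
r6 m[φ2→D] = [14, 11, 16]
r6 m[φ2→C] = [59070, 63968, 54032]
r6 m[φ3→A] = [9, 2, 8]
r6 m[φ4→D] = [7, 6, 6]
r6 m[Q→φ0] = [240, 258, 220]
r6 m[Q→φ1] = [1726, 914, 1856]
r6 m[D→φ0] = [98, 66, 96]
r6 m[D→φ2] = [36862, 25056, 16668]
r6 m[D→φ4] = [73724, 45936, 44448]
r6 m[G→φ1] = [1, 1, 1]
r6 m[C→φ2] = [1, 1, 1]
r6 m[A→φ1] = [9, 2, 8]
r6 m[A→φ3] = [52272, 68410, 56388]
r7 m[φ0→Q] = [1726, 914, 1856]
r7 m[φ0→D] = [5266, 4176, 2778]
r7 m[φ1→Q] = [240, 258, 220]
r7 m[φ1→G] = [314318, 348634, 395420]
r7 m[φ1→A] = [52272, 68410, 56388]
r7 m[φ2→D] = [14, 11, 16]
r7 m[φ2→C] = [354624, 381016, 322732]
r7 m[φ3→A] = [9, 2, 8]
r7 m[φ4→D] = [7, 6, 6]
r7 m[Q→φ0] = [240, 258, 220]
r7 m[Q→φ1] = [1726, 914, 1856]
r7 m[D→φ0] = [98, 66, 96]
r7 m[D→φ2] = [36862, 25056, 16668]
r7 m[D→φ4] = [73724, 45936, 44448]
r7 m[G→φ1] = [1, 1, 1]
r7 m[C→φ2] = [1, 1, 1]
r7 m[A→φ1] = [9, 2, 8]
r7 m[A→φ3] = [52272, 68410, 56388]
r8 m[φ0→Q] = [1726, 914, 1856]
r8 m[φ0→D] = [5266, 4176, 2778]
r8 m[φ1→Q] = [240, 258, 220]
r8 m[φ1→G] = [314318, 348634, 395420]
r8 m[φ1→A] = [52272, 68410, 56388]
r8 m[φ2→D] = [14, 11, 16]
r8 m[φ2→C] = [354624, 381016, 322732]
r8 m[φ3→A] = [9, 2, 8]
r8 m[φ4→D] = [7, 6, 6]
r8 m[Q→φ0] = [240, 258, 220]
r8 m[Q→φ1] = [1726, 914, 1856]
r8 m[D→φ0] = [98, 66, 96]
r8 m[D→φ2] = [36862, 25056, 16668]
r8 m[D→φ4] = [73724, 45936, 44448]
r8 m[G→φ1] = [1, 1, 1]
r8 m[C→φ2] = [1, 1, 1]
r8 m[A→φ1] = [9, 2, 8]
r8 m[A→φ3] = [52272, 68410, 56388]
fixed point reached at round 8
b[A] = ⊗ incoming = [470448, 136820, 451104]

b[A] = [470448, 136820, 451104]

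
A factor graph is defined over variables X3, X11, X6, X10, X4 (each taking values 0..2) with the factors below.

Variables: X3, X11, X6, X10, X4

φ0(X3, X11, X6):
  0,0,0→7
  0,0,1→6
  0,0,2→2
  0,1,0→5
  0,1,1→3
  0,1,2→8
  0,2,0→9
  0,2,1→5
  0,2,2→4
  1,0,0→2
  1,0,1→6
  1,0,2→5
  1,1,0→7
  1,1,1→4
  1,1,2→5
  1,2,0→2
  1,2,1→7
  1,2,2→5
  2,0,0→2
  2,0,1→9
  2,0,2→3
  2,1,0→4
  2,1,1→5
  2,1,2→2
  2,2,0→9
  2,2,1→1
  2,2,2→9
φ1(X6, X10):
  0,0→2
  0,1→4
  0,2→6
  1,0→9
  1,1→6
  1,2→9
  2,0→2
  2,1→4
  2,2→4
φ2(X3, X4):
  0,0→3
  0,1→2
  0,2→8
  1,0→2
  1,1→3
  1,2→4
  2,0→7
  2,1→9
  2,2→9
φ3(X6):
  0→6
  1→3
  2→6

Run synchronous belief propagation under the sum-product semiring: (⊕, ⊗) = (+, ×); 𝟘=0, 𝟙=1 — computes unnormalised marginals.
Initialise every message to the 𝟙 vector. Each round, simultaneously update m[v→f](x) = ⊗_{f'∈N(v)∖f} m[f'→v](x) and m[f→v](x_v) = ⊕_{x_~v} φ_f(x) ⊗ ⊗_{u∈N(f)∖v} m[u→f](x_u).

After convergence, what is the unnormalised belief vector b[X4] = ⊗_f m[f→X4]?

init: all messages = 𝟙 over 3 values
r1 m[φ0→X3] = [49, 43, 44]
r1 m[φ0→X11] = [42, 43, 51]
r1 m[φ0→X6] = [47, 46, 43]
r1 m[φ1→X6] = [12, 24, 10]
r1 m[φ1→X10] = [13, 14, 19]
r1 m[φ2→X3] = [13, 9, 25]
r1 m[φ2→X4] = [12, 14, 21]
r1 m[φ3→X6] = [6, 3, 6]
r1 m[X3→φ0] = [1, 1, 1]
r1 m[X3→φ2] = [1, 1, 1]
r1 m[X11→φ0] = [1, 1, 1]
r1 m[X6→φ0] = [1, 1, 1]
r1 m[X6→φ1] = [1, 1, 1]
r1 m[X6→φ3] = [1, 1, 1]
r1 m[X10→φ1] = [1, 1, 1]
r1 m[X4→φ2] = [1, 1, 1]
r2 m[φ0→X3] = [49, 43, 44]
r2 m[φ0→X11] = [42, 43, 51]
r2 m[φ0→X6] = [47, 46, 43]
r2 m[φ1→X6] = [12, 24, 10]
r2 m[φ1→X10] = [13, 14, 19]
r2 m[φ2→X3] = [13, 9, 25]
r2 m[φ2→X4] = [12, 14, 21]
r2 m[φ3→X6] = [6, 3, 6]
r2 m[X3→φ0] = [13, 9, 25]
r2 m[X3→φ2] = [49, 43, 44]
r2 m[X11→φ0] = [1, 1, 1]
r2 m[X6→φ0] = [72, 72, 60]
r2 m[X6→φ1] = [282, 138, 258]
r2 m[X6→φ3] = [564, 1104, 430]
r2 m[X10→φ1] = [1, 1, 1]
r2 m[X4→φ2] = [1, 1, 1]
r3 m[φ0→X3] = [3360, 2916, 3000]
r3 m[φ0→X11] = [45912, 42756, 56256]
r3 m[φ0→X6] = [747, 710, 667]
r3 m[φ1→X6] = [12, 24, 10]
r3 m[φ1→X10] = [2322, 2988, 3966]
r3 m[φ2→X3] = [13, 9, 25]
r3 m[φ2→X4] = [541, 623, 960]
r3 m[φ3→X6] = [6, 3, 6]
r3 m[X3→φ0] = [13, 9, 25]
r3 m[X3→φ2] = [49, 43, 44]
r3 m[X11→φ0] = [1, 1, 1]
r3 m[X6→φ0] = [72, 72, 60]
r3 m[X6→φ1] = [282, 138, 258]
r3 m[X6→φ3] = [564, 1104, 430]
r3 m[X10→φ1] = [1, 1, 1]
r3 m[X4→φ2] = [1, 1, 1]
r4 m[φ0→X3] = [3360, 2916, 3000]
r4 m[φ0→X11] = [45912, 42756, 56256]
r4 m[φ0→X6] = [747, 710, 667]
r4 m[φ1→X6] = [12, 24, 10]
r4 m[φ1→X10] = [2322, 2988, 3966]
r4 m[φ2→X3] = [13, 9, 25]
r4 m[φ2→X4] = [541, 623, 960]
r4 m[φ3→X6] = [6, 3, 6]
r4 m[X3→φ0] = [13, 9, 25]
r4 m[X3→φ2] = [3360, 2916, 3000]
r4 m[X11→φ0] = [1, 1, 1]
r4 m[X6→φ0] = [72, 72, 60]
r4 m[X6→φ1] = [4482, 2130, 4002]
r4 m[X6→φ3] = [8964, 17040, 6670]
r4 m[X10→φ1] = [1, 1, 1]
r4 m[X4→φ2] = [1, 1, 1]
r5 m[φ0→X3] = [3360, 2916, 3000]
r5 m[φ0→X11] = [45912, 42756, 56256]
r5 m[φ0→X6] = [747, 710, 667]
r5 m[φ1→X6] = [12, 24, 10]
r5 m[φ1→X10] = [36138, 46716, 62070]
r5 m[φ2→X3] = [13, 9, 25]
r5 m[φ2→X4] = [36912, 42468, 65544]
r5 m[φ3→X6] = [6, 3, 6]
r5 m[X3→φ0] = [13, 9, 25]
r5 m[X3→φ2] = [3360, 2916, 3000]
r5 m[X11→φ0] = [1, 1, 1]
r5 m[X6→φ0] = [72, 72, 60]
r5 m[X6→φ1] = [4482, 2130, 4002]
r5 m[X6→φ3] = [8964, 17040, 6670]
r5 m[X10→φ1] = [1, 1, 1]
r5 m[X4→φ2] = [1, 1, 1]
r6 m[φ0→X3] = [3360, 2916, 3000]
r6 m[φ0→X11] = [45912, 42756, 56256]
r6 m[φ0→X6] = [747, 710, 667]
r6 m[φ1→X6] = [12, 24, 10]
r6 m[φ1→X10] = [36138, 46716, 62070]
r6 m[φ2→X3] = [13, 9, 25]
r6 m[φ2→X4] = [36912, 42468, 65544]
r6 m[φ3→X6] = [6, 3, 6]
r6 m[X3→φ0] = [13, 9, 25]
r6 m[X3→φ2] = [3360, 2916, 3000]
r6 m[X11→φ0] = [1, 1, 1]
r6 m[X6→φ0] = [72, 72, 60]
r6 m[X6→φ1] = [4482, 2130, 4002]
r6 m[X6→φ3] = [8964, 17040, 6670]
r6 m[X10→φ1] = [1, 1, 1]
r6 m[X4→φ2] = [1, 1, 1]
fixed point reached at round 6
b[X4] = ⊗ incoming = [36912, 42468, 65544]

b[X4] = [36912, 42468, 65544]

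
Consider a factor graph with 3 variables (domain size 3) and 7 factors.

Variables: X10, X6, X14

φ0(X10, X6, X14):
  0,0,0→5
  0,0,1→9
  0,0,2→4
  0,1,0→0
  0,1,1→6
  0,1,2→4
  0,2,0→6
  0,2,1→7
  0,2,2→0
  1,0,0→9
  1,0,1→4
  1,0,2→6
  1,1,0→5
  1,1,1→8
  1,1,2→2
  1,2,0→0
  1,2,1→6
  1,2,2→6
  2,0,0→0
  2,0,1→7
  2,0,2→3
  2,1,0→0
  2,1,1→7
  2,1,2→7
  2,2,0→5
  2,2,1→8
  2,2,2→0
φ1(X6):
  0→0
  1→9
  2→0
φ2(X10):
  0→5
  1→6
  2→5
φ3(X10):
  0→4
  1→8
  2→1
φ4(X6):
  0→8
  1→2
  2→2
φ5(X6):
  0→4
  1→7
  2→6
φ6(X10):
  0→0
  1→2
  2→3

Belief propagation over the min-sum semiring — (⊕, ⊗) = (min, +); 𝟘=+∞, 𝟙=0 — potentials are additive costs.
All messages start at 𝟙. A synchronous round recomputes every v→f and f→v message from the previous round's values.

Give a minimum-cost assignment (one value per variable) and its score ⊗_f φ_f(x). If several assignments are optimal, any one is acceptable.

init: all messages = 𝟙 over 3 values
r1 m[φ0→X10] = [0, 0, 0]
r1 m[φ0→X6] = [0, 0, 0]
r1 m[φ0→X14] = [0, 4, 0]
r1 m[φ1→X6] = [0, 9, 0]
r1 m[φ2→X10] = [5, 6, 5]
r1 m[φ3→X10] = [4, 8, 1]
r1 m[φ4→X6] = [8, 2, 2]
r1 m[φ5→X6] = [4, 7, 6]
r1 m[φ6→X10] = [0, 2, 3]
r1 m[X10→φ0] = [0, 0, 0]
r1 m[X10→φ2] = [0, 0, 0]
r1 m[X10→φ3] = [0, 0, 0]
r1 m[X10→φ6] = [0, 0, 0]
r1 m[X6→φ0] = [0, 0, 0]
r1 m[X6→φ1] = [0, 0, 0]
r1 m[X6→φ4] = [0, 0, 0]
r1 m[X6→φ5] = [0, 0, 0]
r1 m[X14→φ0] = [0, 0, 0]
r2 m[φ0→X10] = [0, 0, 0]
r2 m[φ0→X6] = [0, 0, 0]
r2 m[φ0→X14] = [0, 4, 0]
r2 m[φ1→X6] = [0, 9, 0]
r2 m[φ2→X10] = [5, 6, 5]
r2 m[φ3→X10] = [4, 8, 1]
r2 m[φ4→X6] = [8, 2, 2]
r2 m[φ5→X6] = [4, 7, 6]
r2 m[φ6→X10] = [0, 2, 3]
r2 m[X10→φ0] = [9, 16, 9]
r2 m[X10→φ2] = [4, 10, 4]
r2 m[X10→φ3] = [5, 8, 8]
r2 m[X10→φ6] = [9, 14, 6]
r2 m[X6→φ0] = [12, 18, 8]
r2 m[X6→φ1] = [12, 9, 8]
r2 m[X6→φ4] = [4, 16, 6]
r2 m[X6→φ5] = [8, 11, 2]
r2 m[X14→φ0] = [0, 0, 0]
r3 m[φ0→X10] = [8, 8, 8]
r3 m[φ0→X6] = [9, 9, 9]
r3 m[φ0→X14] = [21, 24, 17]
r3 m[φ1→X6] = [0, 9, 0]
r3 m[φ2→X10] = [5, 6, 5]
r3 m[φ3→X10] = [4, 8, 1]
r3 m[φ4→X6] = [8, 2, 2]
r3 m[φ5→X6] = [4, 7, 6]
r3 m[φ6→X10] = [0, 2, 3]
r3 m[X10→φ0] = [9, 16, 9]
r3 m[X10→φ2] = [4, 10, 4]
r3 m[X10→φ3] = [5, 8, 8]
r3 m[X10→φ6] = [9, 14, 6]
r3 m[X6→φ0] = [12, 18, 8]
r3 m[X6→φ1] = [12, 9, 8]
r3 m[X6→φ4] = [4, 16, 6]
r3 m[X6→φ5] = [8, 11, 2]
r3 m[X14→φ0] = [0, 0, 0]
r4 m[φ0→X10] = [8, 8, 8]
r4 m[φ0→X6] = [9, 9, 9]
r4 m[φ0→X14] = [21, 24, 17]
r4 m[φ1→X6] = [0, 9, 0]
r4 m[φ2→X10] = [5, 6, 5]
r4 m[φ3→X10] = [4, 8, 1]
r4 m[φ4→X6] = [8, 2, 2]
r4 m[φ5→X6] = [4, 7, 6]
r4 m[φ6→X10] = [0, 2, 3]
r4 m[X10→φ0] = [9, 16, 9]
r4 m[X10→φ2] = [12, 18, 12]
r4 m[X10→φ3] = [13, 16, 16]
r4 m[X10→φ6] = [17, 22, 14]
r4 m[X6→φ0] = [12, 18, 8]
r4 m[X6→φ1] = [21, 18, 17]
r4 m[X6→φ4] = [13, 25, 15]
r4 m[X6→φ5] = [17, 20, 11]
r4 m[X14→φ0] = [0, 0, 0]
r5 m[φ0→X10] = [8, 8, 8]
r5 m[φ0→X6] = [9, 9, 9]
r5 m[φ0→X14] = [21, 24, 17]
r5 m[φ1→X6] = [0, 9, 0]
r5 m[φ2→X10] = [5, 6, 5]
r5 m[φ3→X10] = [4, 8, 1]
r5 m[φ4→X6] = [8, 2, 2]
r5 m[φ5→X6] = [4, 7, 6]
r5 m[φ6→X10] = [0, 2, 3]
r5 m[X10→φ0] = [9, 16, 9]
r5 m[X10→φ2] = [12, 18, 12]
r5 m[X10→φ3] = [13, 16, 16]
r5 m[X10→φ6] = [17, 22, 14]
r5 m[X6→φ0] = [12, 18, 8]
r5 m[X6→φ1] = [21, 18, 17]
r5 m[X6→φ4] = [13, 25, 15]
r5 m[X6→φ5] = [17, 20, 11]
r5 m[X14→φ0] = [0, 0, 0]
fixed point reached at round 5
traceback from X10: (X10=0, X6=2, X14=2), score=17

assignment: (X10=0, X6=2, X14=2); score = 17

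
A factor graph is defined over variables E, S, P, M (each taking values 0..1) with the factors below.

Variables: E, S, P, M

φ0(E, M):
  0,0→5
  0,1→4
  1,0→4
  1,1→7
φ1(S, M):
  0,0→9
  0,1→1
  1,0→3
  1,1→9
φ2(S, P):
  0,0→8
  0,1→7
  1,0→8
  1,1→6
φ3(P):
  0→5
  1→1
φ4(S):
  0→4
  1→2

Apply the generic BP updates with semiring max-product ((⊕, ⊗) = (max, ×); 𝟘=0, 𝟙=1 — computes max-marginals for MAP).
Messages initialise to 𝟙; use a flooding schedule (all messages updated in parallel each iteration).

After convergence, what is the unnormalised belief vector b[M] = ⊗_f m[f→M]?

init: all messages = 𝟙 over 2 values
r1 m[φ0→E] = [5, 7]
r1 m[φ0→M] = [5, 7]
r1 m[φ1→S] = [9, 9]
r1 m[φ1→M] = [9, 9]
r1 m[φ2→S] = [8, 8]
r1 m[φ2→P] = [8, 7]
r1 m[φ3→P] = [5, 1]
r1 m[φ4→S] = [4, 2]
r1 m[E→φ0] = [1, 1]
r1 m[S→φ1] = [1, 1]
r1 m[S→φ2] = [1, 1]
r1 m[S→φ4] = [1, 1]
r1 m[P→φ2] = [1, 1]
r1 m[P→φ3] = [1, 1]
r1 m[M→φ0] = [1, 1]
r1 m[M→φ1] = [1, 1]
r2 m[φ0→E] = [5, 7]
r2 m[φ0→M] = [5, 7]
r2 m[φ1→S] = [9, 9]
r2 m[φ1→M] = [9, 9]
r2 m[φ2→S] = [8, 8]
r2 m[φ2→P] = [8, 7]
r2 m[φ3→P] = [5, 1]
r2 m[φ4→S] = [4, 2]
r2 m[E→φ0] = [1, 1]
r2 m[S→φ1] = [32, 16]
r2 m[S→φ2] = [36, 18]
r2 m[S→φ4] = [72, 72]
r2 m[P→φ2] = [5, 1]
r2 m[P→φ3] = [8, 7]
r2 m[M→φ0] = [9, 9]
r2 m[M→φ1] = [5, 7]
r3 m[φ0→E] = [45, 63]
r3 m[φ0→M] = [5, 7]
r3 m[φ1→S] = [45, 63]
r3 m[φ1→M] = [288, 144]
r3 m[φ2→S] = [40, 40]
r3 m[φ2→P] = [288, 252]
r3 m[φ3→P] = [5, 1]
r3 m[φ4→S] = [4, 2]
r3 m[E→φ0] = [1, 1]
r3 m[S→φ1] = [32, 16]
r3 m[S→φ2] = [36, 18]
r3 m[S→φ4] = [72, 72]
r3 m[P→φ2] = [5, 1]
r3 m[P→φ3] = [8, 7]
r3 m[M→φ0] = [9, 9]
r3 m[M→φ1] = [5, 7]
r4 m[φ0→E] = [45, 63]
r4 m[φ0→M] = [5, 7]
r4 m[φ1→S] = [45, 63]
r4 m[φ1→M] = [288, 144]
r4 m[φ2→S] = [40, 40]
r4 m[φ2→P] = [288, 252]
r4 m[φ3→P] = [5, 1]
r4 m[φ4→S] = [4, 2]
r4 m[E→φ0] = [1, 1]
r4 m[S→φ1] = [160, 80]
r4 m[S→φ2] = [180, 126]
r4 m[S→φ4] = [1800, 2520]
r4 m[P→φ2] = [5, 1]
r4 m[P→φ3] = [288, 252]
r4 m[M→φ0] = [288, 144]
r4 m[M→φ1] = [5, 7]
r5 m[φ0→E] = [1440, 1152]
r5 m[φ0→M] = [5, 7]
r5 m[φ1→S] = [45, 63]
r5 m[φ1→M] = [1440, 720]
r5 m[φ2→S] = [40, 40]
r5 m[φ2→P] = [1440, 1260]
r5 m[φ3→P] = [5, 1]
r5 m[φ4→S] = [4, 2]
r5 m[E→φ0] = [1, 1]
r5 m[S→φ1] = [160, 80]
r5 m[S→φ2] = [180, 126]
r5 m[S→φ4] = [1800, 2520]
r5 m[P→φ2] = [5, 1]
r5 m[P→φ3] = [288, 252]
r5 m[M→φ0] = [288, 144]
r5 m[M→φ1] = [5, 7]
r6 m[φ0→E] = [1440, 1152]
r6 m[φ0→M] = [5, 7]
r6 m[φ1→S] = [45, 63]
r6 m[φ1→M] = [1440, 720]
r6 m[φ2→S] = [40, 40]
r6 m[φ2→P] = [1440, 1260]
r6 m[φ3→P] = [5, 1]
r6 m[φ4→S] = [4, 2]
r6 m[E→φ0] = [1, 1]
r6 m[S→φ1] = [160, 80]
r6 m[S→φ2] = [180, 126]
r6 m[S→φ4] = [1800, 2520]
r6 m[P→φ2] = [5, 1]
r6 m[P→φ3] = [1440, 1260]
r6 m[M→φ0] = [1440, 720]
r6 m[M→φ1] = [5, 7]
r7 m[φ0→E] = [7200, 5760]
r7 m[φ0→M] = [5, 7]
r7 m[φ1→S] = [45, 63]
r7 m[φ1→M] = [1440, 720]
r7 m[φ2→S] = [40, 40]
r7 m[φ2→P] = [1440, 1260]
r7 m[φ3→P] = [5, 1]
r7 m[φ4→S] = [4, 2]
r7 m[E→φ0] = [1, 1]
r7 m[S→φ1] = [160, 80]
r7 m[S→φ2] = [180, 126]
r7 m[S→φ4] = [1800, 2520]
r7 m[P→φ2] = [5, 1]
r7 m[P→φ3] = [1440, 1260]
r7 m[M→φ0] = [1440, 720]
r7 m[M→φ1] = [5, 7]
r8 m[φ0→E] = [7200, 5760]
r8 m[φ0→M] = [5, 7]
r8 m[φ1→S] = [45, 63]
r8 m[φ1→M] = [1440, 720]
r8 m[φ2→S] = [40, 40]
r8 m[φ2→P] = [1440, 1260]
r8 m[φ3→P] = [5, 1]
r8 m[φ4→S] = [4, 2]
r8 m[E→φ0] = [1, 1]
r8 m[S→φ1] = [160, 80]
r8 m[S→φ2] = [180, 126]
r8 m[S→φ4] = [1800, 2520]
r8 m[P→φ2] = [5, 1]
r8 m[P→φ3] = [1440, 1260]
r8 m[M→φ0] = [1440, 720]
r8 m[M→φ1] = [5, 7]
fixed point reached at round 8
b[M] = ⊗ incoming = [7200, 5040]

b[M] = [7200, 5040]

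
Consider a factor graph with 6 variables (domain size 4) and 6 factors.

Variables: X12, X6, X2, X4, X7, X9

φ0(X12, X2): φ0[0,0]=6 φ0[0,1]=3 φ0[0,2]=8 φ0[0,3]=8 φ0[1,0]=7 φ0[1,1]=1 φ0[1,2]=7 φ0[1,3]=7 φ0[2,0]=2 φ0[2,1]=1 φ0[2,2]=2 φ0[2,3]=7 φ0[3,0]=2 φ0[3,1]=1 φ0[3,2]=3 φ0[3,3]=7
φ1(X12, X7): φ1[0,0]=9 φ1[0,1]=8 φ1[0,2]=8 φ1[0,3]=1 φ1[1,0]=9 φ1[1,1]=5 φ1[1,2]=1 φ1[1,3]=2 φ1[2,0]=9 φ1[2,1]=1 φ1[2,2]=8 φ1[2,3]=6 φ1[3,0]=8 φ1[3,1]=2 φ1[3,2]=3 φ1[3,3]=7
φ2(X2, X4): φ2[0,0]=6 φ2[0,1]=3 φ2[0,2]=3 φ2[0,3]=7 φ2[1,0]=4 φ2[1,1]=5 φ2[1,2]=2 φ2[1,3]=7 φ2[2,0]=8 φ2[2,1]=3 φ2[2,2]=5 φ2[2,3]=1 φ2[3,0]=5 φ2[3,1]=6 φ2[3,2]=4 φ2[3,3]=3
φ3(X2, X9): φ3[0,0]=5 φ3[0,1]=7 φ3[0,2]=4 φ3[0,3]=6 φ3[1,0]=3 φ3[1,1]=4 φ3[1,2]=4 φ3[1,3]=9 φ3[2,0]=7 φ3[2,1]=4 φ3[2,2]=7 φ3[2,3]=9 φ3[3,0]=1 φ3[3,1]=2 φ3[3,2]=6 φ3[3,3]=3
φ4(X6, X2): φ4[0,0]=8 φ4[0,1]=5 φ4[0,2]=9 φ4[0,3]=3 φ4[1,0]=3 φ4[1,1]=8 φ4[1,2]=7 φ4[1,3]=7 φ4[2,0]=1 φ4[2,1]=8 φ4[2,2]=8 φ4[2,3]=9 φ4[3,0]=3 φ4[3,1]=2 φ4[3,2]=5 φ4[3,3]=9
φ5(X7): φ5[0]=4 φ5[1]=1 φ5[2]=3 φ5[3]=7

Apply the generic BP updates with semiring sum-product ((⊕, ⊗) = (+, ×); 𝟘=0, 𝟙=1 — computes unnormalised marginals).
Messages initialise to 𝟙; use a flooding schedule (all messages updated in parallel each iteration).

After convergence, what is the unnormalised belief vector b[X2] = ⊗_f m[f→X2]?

b[X2] = [7812420, 3957840, 19806768, 14339808]

init: all messages = 𝟙 over 4 values
r1 m[φ0→X12] = [25, 22, 12, 13]
r1 m[φ0→X2] = [17, 6, 20, 29]
r1 m[φ1→X12] = [26, 17, 24, 20]
r1 m[φ1→X7] = [35, 16, 20, 16]
r1 m[φ2→X2] = [19, 18, 17, 18]
r1 m[φ2→X4] = [23, 17, 14, 18]
r1 m[φ3→X2] = [22, 20, 27, 12]
r1 m[φ3→X9] = [16, 17, 21, 27]
r1 m[φ4→X6] = [25, 25, 26, 19]
r1 m[φ4→X2] = [15, 23, 29, 28]
r1 m[φ5→X7] = [4, 1, 3, 7]
r1 m[X12→φ0] = [1, 1, 1, 1]
r1 m[X12→φ1] = [1, 1, 1, 1]
r1 m[X6→φ4] = [1, 1, 1, 1]
r1 m[X2→φ0] = [1, 1, 1, 1]
r1 m[X2→φ2] = [1, 1, 1, 1]
r1 m[X2→φ3] = [1, 1, 1, 1]
r1 m[X2→φ4] = [1, 1, 1, 1]
r1 m[X4→φ2] = [1, 1, 1, 1]
r1 m[X7→φ1] = [1, 1, 1, 1]
r1 m[X7→φ5] = [1, 1, 1, 1]
r1 m[X9→φ3] = [1, 1, 1, 1]
r2 m[φ0→X12] = [25, 22, 12, 13]
r2 m[φ0→X2] = [17, 6, 20, 29]
r2 m[φ1→X12] = [26, 17, 24, 20]
r2 m[φ1→X7] = [35, 16, 20, 16]
r2 m[φ2→X2] = [19, 18, 17, 18]
r2 m[φ2→X4] = [23, 17, 14, 18]
r2 m[φ3→X2] = [22, 20, 27, 12]
r2 m[φ3→X9] = [16, 17, 21, 27]
r2 m[φ4→X6] = [25, 25, 26, 19]
r2 m[φ4→X2] = [15, 23, 29, 28]
r2 m[φ5→X7] = [4, 1, 3, 7]
r2 m[X12→φ0] = [26, 17, 24, 20]
r2 m[X12→φ1] = [25, 22, 12, 13]
r2 m[X6→φ4] = [1, 1, 1, 1]
r2 m[X2→φ0] = [6270, 8280, 13311, 6048]
r2 m[X2→φ2] = [5610, 2760, 15660, 9744]
r2 m[X2→φ3] = [4845, 2484, 9860, 14616]
r2 m[X2→φ4] = [7106, 2160, 9180, 6264]
r2 m[X4→φ2] = [1, 1, 1, 1]
r2 m[X7→φ1] = [4, 1, 3, 7]
r2 m[X7→φ5] = [35, 16, 20, 16]
r2 m[X9→φ3] = [1, 1, 1, 1]
r3 m[φ0→X12] = [217332, 187683, 89778, 103089]
r3 m[φ0→X2] = [363, 139, 435, 635]
r3 m[φ1→X12] = [75, 58, 103, 92]
r3 m[φ1→X7] = [635, 348, 357, 232]
r3 m[φ2→X2] = [19, 18, 17, 18]
r3 m[φ2→X4] = [218700, 136074, 139626, 103482]
r3 m[φ3→X2] = [22, 20, 27, 12]
r3 m[φ3→X9] = [115313, 112523, 186032, 184014]
r3 m[φ4→X6] = [169060, 146706, 154202, 127914]
r3 m[φ4→X2] = [15, 23, 29, 28]
r3 m[φ5→X7] = [4, 1, 3, 7]
r3 m[X12→φ0] = [26, 17, 24, 20]
r3 m[X12→φ1] = [25, 22, 12, 13]
r3 m[X6→φ4] = [1, 1, 1, 1]
r3 m[X2→φ0] = [6270, 8280, 13311, 6048]
r3 m[X2→φ2] = [5610, 2760, 15660, 9744]
r3 m[X2→φ3] = [4845, 2484, 9860, 14616]
r3 m[X2→φ4] = [7106, 2160, 9180, 6264]
r3 m[X4→φ2] = [1, 1, 1, 1]
r3 m[X7→φ1] = [4, 1, 3, 7]
r3 m[X7→φ5] = [35, 16, 20, 16]
r3 m[X9→φ3] = [1, 1, 1, 1]
r4 m[φ0→X12] = [217332, 187683, 89778, 103089]
r4 m[φ0→X2] = [363, 139, 435, 635]
r4 m[φ1→X12] = [75, 58, 103, 92]
r4 m[φ1→X7] = [635, 348, 357, 232]
r4 m[φ2→X2] = [19, 18, 17, 18]
r4 m[φ2→X4] = [218700, 136074, 139626, 103482]
r4 m[φ3→X2] = [22, 20, 27, 12]
r4 m[φ3→X9] = [115313, 112523, 186032, 184014]
r4 m[φ4→X6] = [169060, 146706, 154202, 127914]
r4 m[φ4→X2] = [15, 23, 29, 28]
r4 m[φ5→X7] = [4, 1, 3, 7]
r4 m[X12→φ0] = [75, 58, 103, 92]
r4 m[X12→φ1] = [217332, 187683, 89778, 103089]
r4 m[X6→φ4] = [1, 1, 1, 1]
r4 m[X2→φ0] = [6270, 8280, 13311, 6048]
r4 m[X2→φ2] = [119790, 63940, 340605, 213360]
r4 m[X2→φ3] = [103455, 57546, 214455, 320040]
r4 m[X2→φ4] = [151734, 50040, 199665, 137160]
r4 m[X4→φ2] = [1, 1, 1, 1]
r4 m[X7→φ1] = [4, 1, 3, 7]
r4 m[X7→φ5] = [635, 348, 357, 232]
r4 m[X9→φ3] = [1, 1, 1, 1]
r5 m[φ0→X12] = [217332, 187683, 89778, 103089]
r5 m[φ0→X2] = [1246, 478, 1488, 2371]
r5 m[φ1→X12] = [75, 58, 103, 92]
r5 m[φ1→X7] = [5277849, 2973027, 2953830, 1852989]
r5 m[φ2→X2] = [19, 18, 17, 18]
r5 m[φ2→X4] = [4766140, 2981045, 3043715, 2266795]
r5 m[φ3→X2] = [22, 20, 27, 12]
r5 m[φ3→X9] = [2511138, 2452269, 4065429, 4028859]
r5 m[φ4→X6] = [3672537, 3213297, 3383814, 2788047]
r5 m[φ4→X2] = [15, 23, 29, 28]
r5 m[φ5→X7] = [4, 1, 3, 7]
r5 m[X12→φ0] = [75, 58, 103, 92]
r5 m[X12→φ1] = [217332, 187683, 89778, 103089]
r5 m[X6→φ4] = [1, 1, 1, 1]
r5 m[X2→φ0] = [6270, 8280, 13311, 6048]
r5 m[X2→φ2] = [119790, 63940, 340605, 213360]
r5 m[X2→φ3] = [103455, 57546, 214455, 320040]
r5 m[X2→φ4] = [151734, 50040, 199665, 137160]
r5 m[X4→φ2] = [1, 1, 1, 1]
r5 m[X7→φ1] = [4, 1, 3, 7]
r5 m[X7→φ5] = [635, 348, 357, 232]
r5 m[X9→φ3] = [1, 1, 1, 1]
r6 m[φ0→X12] = [217332, 187683, 89778, 103089]
r6 m[φ0→X2] = [1246, 478, 1488, 2371]
r6 m[φ1→X12] = [75, 58, 103, 92]
r6 m[φ1→X7] = [5277849, 2973027, 2953830, 1852989]
r6 m[φ2→X2] = [19, 18, 17, 18]
r6 m[φ2→X4] = [4766140, 2981045, 3043715, 2266795]
r6 m[φ3→X2] = [22, 20, 27, 12]
r6 m[φ3→X9] = [2511138, 2452269, 4065429, 4028859]
r6 m[φ4→X6] = [3672537, 3213297, 3383814, 2788047]
r6 m[φ4→X2] = [15, 23, 29, 28]
r6 m[φ5→X7] = [4, 1, 3, 7]
r6 m[X12→φ0] = [75, 58, 103, 92]
r6 m[X12→φ1] = [217332, 187683, 89778, 103089]
r6 m[X6→φ4] = [1, 1, 1, 1]
r6 m[X2→φ0] = [6270, 8280, 13311, 6048]
r6 m[X2→φ2] = [411180, 219880, 1165104, 796656]
r6 m[X2→φ3] = [355110, 197892, 733584, 1194984]
r6 m[X2→φ4] = [520828, 172080, 682992, 512136]
r6 m[X4→φ2] = [1, 1, 1, 1]
r6 m[X7→φ1] = [4, 1, 3, 7]
r6 m[X7→φ5] = [5277849, 2973027, 2953830, 1852989]
r6 m[X9→φ3] = [1, 1, 1, 1]
r7 m[φ0→X12] = [217332, 187683, 89778, 103089]
r7 m[φ0→X2] = [1246, 478, 1488, 2371]
r7 m[φ1→X12] = [75, 58, 103, 92]
r7 m[φ1→X7] = [5277849, 2973027, 2953830, 1852989]
r7 m[φ2→X2] = [19, 18, 17, 18]
r7 m[φ2→X4] = [16650712, 10608188, 10685444, 7972492]
r7 m[φ3→X2] = [22, 20, 27, 12]
r7 m[φ3→X9] = [8699298, 8601642, 14517000, 14098896]
r7 m[φ4→X6] = [12710360, 11305020, 11970628, 9930828]
r7 m[φ4→X2] = [15, 23, 29, 28]
r7 m[φ5→X7] = [4, 1, 3, 7]
r7 m[X12→φ0] = [75, 58, 103, 92]
r7 m[X12→φ1] = [217332, 187683, 89778, 103089]
r7 m[X6→φ4] = [1, 1, 1, 1]
r7 m[X2→φ0] = [6270, 8280, 13311, 6048]
r7 m[X2→φ2] = [411180, 219880, 1165104, 796656]
r7 m[X2→φ3] = [355110, 197892, 733584, 1194984]
r7 m[X2→φ4] = [520828, 172080, 682992, 512136]
r7 m[X4→φ2] = [1, 1, 1, 1]
r7 m[X7→φ1] = [4, 1, 3, 7]
r7 m[X7→φ5] = [5277849, 2973027, 2953830, 1852989]
r7 m[X9→φ3] = [1, 1, 1, 1]
r8 m[φ0→X12] = [217332, 187683, 89778, 103089]
r8 m[φ0→X2] = [1246, 478, 1488, 2371]
r8 m[φ1→X12] = [75, 58, 103, 92]
r8 m[φ1→X7] = [5277849, 2973027, 2953830, 1852989]
r8 m[φ2→X2] = [19, 18, 17, 18]
r8 m[φ2→X4] = [16650712, 10608188, 10685444, 7972492]
r8 m[φ3→X2] = [22, 20, 27, 12]
r8 m[φ3→X9] = [8699298, 8601642, 14517000, 14098896]
r8 m[φ4→X6] = [12710360, 11305020, 11970628, 9930828]
r8 m[φ4→X2] = [15, 23, 29, 28]
r8 m[φ5→X7] = [4, 1, 3, 7]
r8 m[X12→φ0] = [75, 58, 103, 92]
r8 m[X12→φ1] = [217332, 187683, 89778, 103089]
r8 m[X6→φ4] = [1, 1, 1, 1]
r8 m[X2→φ0] = [6270, 8280, 13311, 6048]
r8 m[X2→φ2] = [411180, 219880, 1165104, 796656]
r8 m[X2→φ3] = [355110, 197892, 733584, 1194984]
r8 m[X2→φ4] = [520828, 172080, 682992, 512136]
r8 m[X4→φ2] = [1, 1, 1, 1]
r8 m[X7→φ1] = [4, 1, 3, 7]
r8 m[X7→φ5] = [5277849, 2973027, 2953830, 1852989]
r8 m[X9→φ3] = [1, 1, 1, 1]
fixed point reached at round 8
b[X2] = ⊗ incoming = [7812420, 3957840, 19806768, 14339808]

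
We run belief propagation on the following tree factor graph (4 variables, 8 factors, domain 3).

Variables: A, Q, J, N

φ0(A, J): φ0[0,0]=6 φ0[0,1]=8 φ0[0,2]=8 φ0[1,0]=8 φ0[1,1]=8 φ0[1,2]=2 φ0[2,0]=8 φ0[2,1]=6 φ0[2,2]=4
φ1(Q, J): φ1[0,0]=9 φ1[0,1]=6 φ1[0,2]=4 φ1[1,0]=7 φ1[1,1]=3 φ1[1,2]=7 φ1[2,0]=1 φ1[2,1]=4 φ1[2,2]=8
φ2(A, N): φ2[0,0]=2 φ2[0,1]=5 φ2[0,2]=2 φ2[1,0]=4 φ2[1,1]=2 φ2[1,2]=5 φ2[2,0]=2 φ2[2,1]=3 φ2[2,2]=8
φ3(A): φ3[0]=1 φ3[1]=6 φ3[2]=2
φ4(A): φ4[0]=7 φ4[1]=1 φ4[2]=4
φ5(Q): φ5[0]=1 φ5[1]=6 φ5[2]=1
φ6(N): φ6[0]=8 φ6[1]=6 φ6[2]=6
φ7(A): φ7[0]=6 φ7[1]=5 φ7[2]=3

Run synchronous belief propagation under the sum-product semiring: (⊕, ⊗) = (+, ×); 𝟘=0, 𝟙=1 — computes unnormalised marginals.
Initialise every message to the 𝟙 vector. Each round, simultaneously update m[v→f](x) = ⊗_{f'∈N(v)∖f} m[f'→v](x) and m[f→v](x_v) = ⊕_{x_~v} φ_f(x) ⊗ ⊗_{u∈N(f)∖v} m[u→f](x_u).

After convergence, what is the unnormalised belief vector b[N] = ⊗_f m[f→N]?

b[N] = [1675776, 1834560, 2082672]

init: all messages = 𝟙 over 3 values
r1 m[φ0→A] = [22, 18, 18]
r1 m[φ0→J] = [22, 22, 14]
r1 m[φ1→Q] = [19, 17, 13]
r1 m[φ1→J] = [17, 13, 19]
r1 m[φ2→A] = [9, 11, 13]
r1 m[φ2→N] = [8, 10, 15]
r1 m[φ3→A] = [1, 6, 2]
r1 m[φ4→A] = [7, 1, 4]
r1 m[φ5→Q] = [1, 6, 1]
r1 m[φ6→N] = [8, 6, 6]
r1 m[φ7→A] = [6, 5, 3]
r1 m[A→φ0] = [1, 1, 1]
r1 m[A→φ2] = [1, 1, 1]
r1 m[A→φ3] = [1, 1, 1]
r1 m[A→φ4] = [1, 1, 1]
r1 m[A→φ7] = [1, 1, 1]
r1 m[Q→φ1] = [1, 1, 1]
r1 m[Q→φ5] = [1, 1, 1]
r1 m[J→φ0] = [1, 1, 1]
r1 m[J→φ1] = [1, 1, 1]
r1 m[N→φ2] = [1, 1, 1]
r1 m[N→φ6] = [1, 1, 1]
r2 m[φ0→A] = [22, 18, 18]
r2 m[φ0→J] = [22, 22, 14]
r2 m[φ1→Q] = [19, 17, 13]
r2 m[φ1→J] = [17, 13, 19]
r2 m[φ2→A] = [9, 11, 13]
r2 m[φ2→N] = [8, 10, 15]
r2 m[φ3→A] = [1, 6, 2]
r2 m[φ4→A] = [7, 1, 4]
r2 m[φ5→Q] = [1, 6, 1]
r2 m[φ6→N] = [8, 6, 6]
r2 m[φ7→A] = [6, 5, 3]
r2 m[A→φ0] = [378, 330, 312]
r2 m[A→φ2] = [924, 540, 432]
r2 m[A→φ3] = [8316, 990, 2808]
r2 m[A→φ4] = [1188, 5940, 1404]
r2 m[A→φ7] = [1386, 1188, 1872]
r2 m[Q→φ1] = [1, 6, 1]
r2 m[Q→φ5] = [19, 17, 13]
r2 m[J→φ0] = [17, 13, 19]
r2 m[J→φ1] = [22, 22, 14]
r2 m[N→φ2] = [8, 6, 6]
r2 m[N→φ6] = [8, 10, 15]
r3 m[φ0→A] = [358, 278, 290]
r3 m[φ0→J] = [7404, 7536, 4932]
r3 m[φ1→Q] = [386, 318, 222]
r3 m[φ1→J] = [52, 28, 54]
r3 m[φ2→A] = [58, 74, 82]
r3 m[φ2→N] = [4872, 6996, 8004]
r3 m[φ3→A] = [1, 6, 2]
r3 m[φ4→A] = [7, 1, 4]
r3 m[φ5→Q] = [1, 6, 1]
r3 m[φ6→N] = [8, 6, 6]
r3 m[φ7→A] = [6, 5, 3]
r3 m[A→φ0] = [378, 330, 312]
r3 m[A→φ2] = [924, 540, 432]
r3 m[A→φ3] = [8316, 990, 2808]
r3 m[A→φ4] = [1188, 5940, 1404]
r3 m[A→φ7] = [1386, 1188, 1872]
r3 m[Q→φ1] = [1, 6, 1]
r3 m[Q→φ5] = [19, 17, 13]
r3 m[J→φ0] = [17, 13, 19]
r3 m[J→φ1] = [22, 22, 14]
r3 m[N→φ2] = [8, 6, 6]
r3 m[N→φ6] = [8, 10, 15]
r4 m[φ0→A] = [358, 278, 290]
r4 m[φ0→J] = [7404, 7536, 4932]
r4 m[φ1→Q] = [386, 318, 222]
r4 m[φ1→J] = [52, 28, 54]
r4 m[φ2→A] = [58, 74, 82]
r4 m[φ2→N] = [4872, 6996, 8004]
r4 m[φ3→A] = [1, 6, 2]
r4 m[φ4→A] = [7, 1, 4]
r4 m[φ5→Q] = [1, 6, 1]
r4 m[φ6→N] = [8, 6, 6]
r4 m[φ7→A] = [6, 5, 3]
r4 m[A→φ0] = [2436, 2220, 1968]
r4 m[A→φ2] = [15036, 8340, 6960]
r4 m[A→φ3] = [872088, 102860, 285360]
r4 m[A→φ4] = [124584, 617160, 142680]
r4 m[A→φ7] = [145348, 123432, 190240]
r4 m[Q→φ1] = [1, 6, 1]
r4 m[Q→φ5] = [386, 318, 222]
r4 m[J→φ0] = [52, 28, 54]
r4 m[J→φ1] = [7404, 7536, 4932]
r4 m[N→φ2] = [8, 6, 6]
r4 m[N→φ6] = [4872, 6996, 8004]
r5 m[φ0→A] = [968, 748, 800]
r5 m[φ0→J] = [48120, 49056, 31800]
r5 m[φ1→Q] = [131580, 108960, 77004]
r5 m[φ1→J] = [52, 28, 54]
r5 m[φ2→A] = [58, 74, 82]
r5 m[φ2→N] = [77352, 112740, 127452]
r5 m[φ3→A] = [1, 6, 2]
r5 m[φ4→A] = [7, 1, 4]
r5 m[φ5→Q] = [1, 6, 1]
r5 m[φ6→N] = [8, 6, 6]
r5 m[φ7→A] = [6, 5, 3]
r5 m[A→φ0] = [2436, 2220, 1968]
r5 m[A→φ2] = [15036, 8340, 6960]
r5 m[A→φ3] = [872088, 102860, 285360]
r5 m[A→φ4] = [124584, 617160, 142680]
r5 m[A→φ7] = [145348, 123432, 190240]
r5 m[Q→φ1] = [1, 6, 1]
r5 m[Q→φ5] = [386, 318, 222]
r5 m[J→φ0] = [52, 28, 54]
r5 m[J→φ1] = [7404, 7536, 4932]
r5 m[N→φ2] = [8, 6, 6]
r5 m[N→φ6] = [4872, 6996, 8004]
r6 m[φ0→A] = [968, 748, 800]
r6 m[φ0→J] = [48120, 49056, 31800]
r6 m[φ1→Q] = [131580, 108960, 77004]
r6 m[φ1→J] = [52, 28, 54]
r6 m[φ2→A] = [58, 74, 82]
r6 m[φ2→N] = [77352, 112740, 127452]
r6 m[φ3→A] = [1, 6, 2]
r6 m[φ4→A] = [7, 1, 4]
r6 m[φ5→Q] = [1, 6, 1]
r6 m[φ6→N] = [8, 6, 6]
r6 m[φ7→A] = [6, 5, 3]
r6 m[A→φ0] = [2436, 2220, 1968]
r6 m[A→φ2] = [40656, 22440, 19200]
r6 m[A→φ3] = [2358048, 276760, 787200]
r6 m[A→φ4] = [336864, 1660560, 393600]
r6 m[A→φ7] = [393008, 332112, 524800]
r6 m[Q→φ1] = [1, 6, 1]
r6 m[Q→φ5] = [131580, 108960, 77004]
r6 m[J→φ0] = [52, 28, 54]
r6 m[J→φ1] = [48120, 49056, 31800]
r6 m[N→φ2] = [8, 6, 6]
r6 m[N→φ6] = [77352, 112740, 127452]
r7 m[φ0→A] = [968, 748, 800]
r7 m[φ0→J] = [48120, 49056, 31800]
r7 m[φ1→Q] = [854616, 706608, 498744]
r7 m[φ1→J] = [52, 28, 54]
r7 m[φ2→A] = [58, 74, 82]
r7 m[φ2→N] = [209472, 305760, 347112]
r7 m[φ3→A] = [1, 6, 2]
r7 m[φ4→A] = [7, 1, 4]
r7 m[φ5→Q] = [1, 6, 1]
r7 m[φ6→N] = [8, 6, 6]
r7 m[φ7→A] = [6, 5, 3]
r7 m[A→φ0] = [2436, 2220, 1968]
r7 m[A→φ2] = [40656, 22440, 19200]
r7 m[A→φ3] = [2358048, 276760, 787200]
r7 m[A→φ4] = [336864, 1660560, 393600]
r7 m[A→φ7] = [393008, 332112, 524800]
r7 m[Q→φ1] = [1, 6, 1]
r7 m[Q→φ5] = [131580, 108960, 77004]
r7 m[J→φ0] = [52, 28, 54]
r7 m[J→φ1] = [48120, 49056, 31800]
r7 m[N→φ2] = [8, 6, 6]
r7 m[N→φ6] = [77352, 112740, 127452]
r8 m[φ0→A] = [968, 748, 800]
r8 m[φ0→J] = [48120, 49056, 31800]
r8 m[φ1→Q] = [854616, 706608, 498744]
r8 m[φ1→J] = [52, 28, 54]
r8 m[φ2→A] = [58, 74, 82]
r8 m[φ2→N] = [209472, 305760, 347112]
r8 m[φ3→A] = [1, 6, 2]
r8 m[φ4→A] = [7, 1, 4]
r8 m[φ5→Q] = [1, 6, 1]
r8 m[φ6→N] = [8, 6, 6]
r8 m[φ7→A] = [6, 5, 3]
r8 m[A→φ0] = [2436, 2220, 1968]
r8 m[A→φ2] = [40656, 22440, 19200]
r8 m[A→φ3] = [2358048, 276760, 787200]
r8 m[A→φ4] = [336864, 1660560, 393600]
r8 m[A→φ7] = [393008, 332112, 524800]
r8 m[Q→φ1] = [1, 6, 1]
r8 m[Q→φ5] = [854616, 706608, 498744]
r8 m[J→φ0] = [52, 28, 54]
r8 m[J→φ1] = [48120, 49056, 31800]
r8 m[N→φ2] = [8, 6, 6]
r8 m[N→φ6] = [209472, 305760, 347112]
r9 m[φ0→A] = [968, 748, 800]
r9 m[φ0→J] = [48120, 49056, 31800]
r9 m[φ1→Q] = [854616, 706608, 498744]
r9 m[φ1→J] = [52, 28, 54]
r9 m[φ2→A] = [58, 74, 82]
r9 m[φ2→N] = [209472, 305760, 347112]
r9 m[φ3→A] = [1, 6, 2]
r9 m[φ4→A] = [7, 1, 4]
r9 m[φ5→Q] = [1, 6, 1]
r9 m[φ6→N] = [8, 6, 6]
r9 m[φ7→A] = [6, 5, 3]
r9 m[A→φ0] = [2436, 2220, 1968]
r9 m[A→φ2] = [40656, 22440, 19200]
r9 m[A→φ3] = [2358048, 276760, 787200]
r9 m[A→φ4] = [336864, 1660560, 393600]
r9 m[A→φ7] = [393008, 332112, 524800]
r9 m[Q→φ1] = [1, 6, 1]
r9 m[Q→φ5] = [854616, 706608, 498744]
r9 m[J→φ0] = [52, 28, 54]
r9 m[J→φ1] = [48120, 49056, 31800]
r9 m[N→φ2] = [8, 6, 6]
r9 m[N→φ6] = [209472, 305760, 347112]
fixed point reached at round 9
b[N] = ⊗ incoming = [1675776, 1834560, 2082672]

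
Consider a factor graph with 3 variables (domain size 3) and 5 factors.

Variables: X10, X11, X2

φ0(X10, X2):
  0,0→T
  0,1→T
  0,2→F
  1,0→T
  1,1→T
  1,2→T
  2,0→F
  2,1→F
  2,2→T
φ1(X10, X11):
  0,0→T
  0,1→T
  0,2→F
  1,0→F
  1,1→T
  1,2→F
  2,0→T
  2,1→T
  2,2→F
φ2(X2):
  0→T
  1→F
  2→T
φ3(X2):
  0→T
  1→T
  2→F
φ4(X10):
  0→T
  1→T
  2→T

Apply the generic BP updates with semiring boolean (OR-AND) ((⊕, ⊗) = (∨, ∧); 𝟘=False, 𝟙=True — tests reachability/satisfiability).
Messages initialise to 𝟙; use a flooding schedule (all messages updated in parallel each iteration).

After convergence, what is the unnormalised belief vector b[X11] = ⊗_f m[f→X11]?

b[X11] = [T, T, F]

init: all messages = 𝟙 over 3 values
r1 m[φ0→X10] = [T, T, T]
r1 m[φ0→X2] = [T, T, T]
r1 m[φ1→X10] = [T, T, T]
r1 m[φ1→X11] = [T, T, F]
r1 m[φ2→X2] = [T, F, T]
r1 m[φ3→X2] = [T, T, F]
r1 m[φ4→X10] = [T, T, T]
r1 m[X10→φ0] = [T, T, T]
r1 m[X10→φ1] = [T, T, T]
r1 m[X10→φ4] = [T, T, T]
r1 m[X11→φ1] = [T, T, T]
r1 m[X2→φ0] = [T, T, T]
r1 m[X2→φ2] = [T, T, T]
r1 m[X2→φ3] = [T, T, T]
r2 m[φ0→X10] = [T, T, T]
r2 m[φ0→X2] = [T, T, T]
r2 m[φ1→X10] = [T, T, T]
r2 m[φ1→X11] = [T, T, F]
r2 m[φ2→X2] = [T, F, T]
r2 m[φ3→X2] = [T, T, F]
r2 m[φ4→X10] = [T, T, T]
r2 m[X10→φ0] = [T, T, T]
r2 m[X10→φ1] = [T, T, T]
r2 m[X10→φ4] = [T, T, T]
r2 m[X11→φ1] = [T, T, T]
r2 m[X2→φ0] = [T, F, F]
r2 m[X2→φ2] = [T, T, F]
r2 m[X2→φ3] = [T, F, T]
r3 m[φ0→X10] = [T, T, F]
r3 m[φ0→X2] = [T, T, T]
r3 m[φ1→X10] = [T, T, T]
r3 m[φ1→X11] = [T, T, F]
r3 m[φ2→X2] = [T, F, T]
r3 m[φ3→X2] = [T, T, F]
r3 m[φ4→X10] = [T, T, T]
r3 m[X10→φ0] = [T, T, T]
r3 m[X10→φ1] = [T, T, T]
r3 m[X10→φ4] = [T, T, T]
r3 m[X11→φ1] = [T, T, T]
r3 m[X2→φ0] = [T, F, F]
r3 m[X2→φ2] = [T, T, F]
r3 m[X2→φ3] = [T, F, T]
r4 m[φ0→X10] = [T, T, F]
r4 m[φ0→X2] = [T, T, T]
r4 m[φ1→X10] = [T, T, T]
r4 m[φ1→X11] = [T, T, F]
r4 m[φ2→X2] = [T, F, T]
r4 m[φ3→X2] = [T, T, F]
r4 m[φ4→X10] = [T, T, T]
r4 m[X10→φ0] = [T, T, T]
r4 m[X10→φ1] = [T, T, F]
r4 m[X10→φ4] = [T, T, F]
r4 m[X11→φ1] = [T, T, T]
r4 m[X2→φ0] = [T, F, F]
r4 m[X2→φ2] = [T, T, F]
r4 m[X2→φ3] = [T, F, T]
r5 m[φ0→X10] = [T, T, F]
r5 m[φ0→X2] = [T, T, T]
r5 m[φ1→X10] = [T, T, T]
r5 m[φ1→X11] = [T, T, F]
r5 m[φ2→X2] = [T, F, T]
r5 m[φ3→X2] = [T, T, F]
r5 m[φ4→X10] = [T, T, T]
r5 m[X10→φ0] = [T, T, T]
r5 m[X10→φ1] = [T, T, F]
r5 m[X10→φ4] = [T, T, F]
r5 m[X11→φ1] = [T, T, T]
r5 m[X2→φ0] = [T, F, F]
r5 m[X2→φ2] = [T, T, F]
r5 m[X2→φ3] = [T, F, T]
fixed point reached at round 5
b[X11] = ⊗ incoming = [T, T, F]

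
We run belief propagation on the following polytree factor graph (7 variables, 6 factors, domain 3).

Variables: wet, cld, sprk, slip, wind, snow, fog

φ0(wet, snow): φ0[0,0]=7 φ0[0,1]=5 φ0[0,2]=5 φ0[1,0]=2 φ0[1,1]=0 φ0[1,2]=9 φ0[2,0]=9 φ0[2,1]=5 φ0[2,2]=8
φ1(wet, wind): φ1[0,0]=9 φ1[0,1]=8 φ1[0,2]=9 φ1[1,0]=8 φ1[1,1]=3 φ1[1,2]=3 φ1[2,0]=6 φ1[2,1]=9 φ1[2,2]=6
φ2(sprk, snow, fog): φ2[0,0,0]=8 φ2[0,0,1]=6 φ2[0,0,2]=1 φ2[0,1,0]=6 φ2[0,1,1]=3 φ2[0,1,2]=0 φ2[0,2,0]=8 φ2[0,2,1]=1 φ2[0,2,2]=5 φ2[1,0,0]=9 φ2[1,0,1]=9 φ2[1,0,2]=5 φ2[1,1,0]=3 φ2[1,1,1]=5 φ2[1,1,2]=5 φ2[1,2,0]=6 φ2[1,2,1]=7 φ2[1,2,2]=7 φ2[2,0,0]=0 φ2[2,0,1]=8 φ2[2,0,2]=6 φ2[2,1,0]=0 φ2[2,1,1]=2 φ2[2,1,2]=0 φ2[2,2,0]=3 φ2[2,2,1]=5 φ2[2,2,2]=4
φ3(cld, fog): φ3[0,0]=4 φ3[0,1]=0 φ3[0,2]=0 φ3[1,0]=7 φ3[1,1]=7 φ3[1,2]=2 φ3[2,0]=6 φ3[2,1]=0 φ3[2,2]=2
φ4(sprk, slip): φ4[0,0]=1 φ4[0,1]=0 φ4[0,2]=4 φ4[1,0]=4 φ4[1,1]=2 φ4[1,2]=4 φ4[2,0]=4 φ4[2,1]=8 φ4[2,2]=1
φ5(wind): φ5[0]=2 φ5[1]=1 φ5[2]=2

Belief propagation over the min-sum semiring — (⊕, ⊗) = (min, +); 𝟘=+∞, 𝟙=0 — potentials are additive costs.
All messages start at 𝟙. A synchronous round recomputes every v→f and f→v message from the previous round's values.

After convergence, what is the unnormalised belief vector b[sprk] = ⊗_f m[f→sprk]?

b[sprk] = [4, 11, 5]

init: all messages = 𝟙 over 3 values
r1 m[φ0→wet] = [5, 0, 5]
r1 m[φ0→snow] = [2, 0, 5]
r1 m[φ1→wet] = [8, 3, 6]
r1 m[φ1→wind] = [6, 3, 3]
r1 m[φ2→sprk] = [0, 3, 0]
r1 m[φ2→snow] = [0, 0, 1]
r1 m[φ2→fog] = [0, 1, 0]
r1 m[φ3→cld] = [0, 2, 0]
r1 m[φ3→fog] = [4, 0, 0]
r1 m[φ4→sprk] = [0, 2, 1]
r1 m[φ4→slip] = [1, 0, 1]
r1 m[φ5→wind] = [2, 1, 2]
r1 m[wet→φ0] = [0, 0, 0]
r1 m[wet→φ1] = [0, 0, 0]
r1 m[cld→φ3] = [0, 0, 0]
r1 m[sprk→φ2] = [0, 0, 0]
r1 m[sprk→φ4] = [0, 0, 0]
r1 m[slip→φ4] = [0, 0, 0]
r1 m[wind→φ1] = [0, 0, 0]
r1 m[wind→φ5] = [0, 0, 0]
r1 m[snow→φ0] = [0, 0, 0]
r1 m[snow→φ2] = [0, 0, 0]
r1 m[fog→φ2] = [0, 0, 0]
r1 m[fog→φ3] = [0, 0, 0]
r2 m[φ0→wet] = [5, 0, 5]
r2 m[φ0→snow] = [2, 0, 5]
r2 m[φ1→wet] = [8, 3, 6]
r2 m[φ1→wind] = [6, 3, 3]
r2 m[φ2→sprk] = [0, 3, 0]
r2 m[φ2→snow] = [0, 0, 1]
r2 m[φ2→fog] = [0, 1, 0]
r2 m[φ3→cld] = [0, 2, 0]
r2 m[φ3→fog] = [4, 0, 0]
r2 m[φ4→sprk] = [0, 2, 1]
r2 m[φ4→slip] = [1, 0, 1]
r2 m[φ5→wind] = [2, 1, 2]
r2 m[wet→φ0] = [8, 3, 6]
r2 m[wet→φ1] = [5, 0, 5]
r2 m[cld→φ3] = [0, 0, 0]
r2 m[sprk→φ2] = [0, 2, 1]
r2 m[sprk→φ4] = [0, 3, 0]
r2 m[slip→φ4] = [0, 0, 0]
r2 m[wind→φ1] = [2, 1, 2]
r2 m[wind→φ5] = [6, 3, 3]
r2 m[snow→φ0] = [0, 0, 1]
r2 m[snow→φ2] = [2, 0, 5]
r2 m[fog→φ2] = [4, 0, 0]
r2 m[fog→φ3] = [0, 1, 0]
r3 m[φ0→wet] = [5, 0, 5]
r3 m[φ0→snow] = [5, 3, 12]
r3 m[φ1→wet] = [9, 4, 8]
r3 m[φ1→wind] = [8, 3, 3]
r3 m[φ2→sprk] = [0, 5, 0]
r3 m[φ2→snow] = [1, 0, 1]
r3 m[φ2→fog] = [1, 3, 0]
r3 m[φ3→cld] = [0, 2, 1]
r3 m[φ3→fog] = [4, 0, 0]
r3 m[φ4→sprk] = [0, 2, 1]
r3 m[φ4→slip] = [1, 0, 1]
r3 m[φ5→wind] = [2, 1, 2]
r3 m[wet→φ0] = [8, 3, 6]
r3 m[wet→φ1] = [5, 0, 5]
r3 m[cld→φ3] = [0, 0, 0]
r3 m[sprk→φ2] = [0, 2, 1]
r3 m[sprk→φ4] = [0, 3, 0]
r3 m[slip→φ4] = [0, 0, 0]
r3 m[wind→φ1] = [2, 1, 2]
r3 m[wind→φ5] = [6, 3, 3]
r3 m[snow→φ0] = [0, 0, 1]
r3 m[snow→φ2] = [2, 0, 5]
r3 m[fog→φ2] = [4, 0, 0]
r3 m[fog→φ3] = [0, 1, 0]
r4 m[φ0→wet] = [5, 0, 5]
r4 m[φ0→snow] = [5, 3, 12]
r4 m[φ1→wet] = [9, 4, 8]
r4 m[φ1→wind] = [8, 3, 3]
r4 m[φ2→sprk] = [0, 5, 0]
r4 m[φ2→snow] = [1, 0, 1]
r4 m[φ2→fog] = [1, 3, 0]
r4 m[φ3→cld] = [0, 2, 1]
r4 m[φ3→fog] = [4, 0, 0]
r4 m[φ4→sprk] = [0, 2, 1]
r4 m[φ4→slip] = [1, 0, 1]
r4 m[φ5→wind] = [2, 1, 2]
r4 m[wet→φ0] = [9, 4, 8]
r4 m[wet→φ1] = [5, 0, 5]
r4 m[cld→φ3] = [0, 0, 0]
r4 m[sprk→φ2] = [0, 2, 1]
r4 m[sprk→φ4] = [0, 5, 0]
r4 m[slip→φ4] = [0, 0, 0]
r4 m[wind→φ1] = [2, 1, 2]
r4 m[wind→φ5] = [8, 3, 3]
r4 m[snow→φ0] = [1, 0, 1]
r4 m[snow→φ2] = [5, 3, 12]
r4 m[fog→φ2] = [4, 0, 0]
r4 m[fog→φ3] = [1, 3, 0]
r5 m[φ0→wet] = [5, 0, 5]
r5 m[φ0→snow] = [6, 4, 13]
r5 m[φ1→wet] = [9, 4, 8]
r5 m[φ1→wind] = [8, 3, 3]
r5 m[φ2→sprk] = [3, 8, 3]
r5 m[φ2→snow] = [1, 0, 1]
r5 m[φ2→fog] = [4, 6, 3]
r5 m[φ3→cld] = [0, 2, 2]
r5 m[φ3→fog] = [4, 0, 0]
r5 m[φ4→sprk] = [0, 2, 1]
r5 m[φ4→slip] = [1, 0, 1]
r5 m[φ5→wind] = [2, 1, 2]
r5 m[wet→φ0] = [9, 4, 8]
r5 m[wet→φ1] = [5, 0, 5]
r5 m[cld→φ3] = [0, 0, 0]
r5 m[sprk→φ2] = [0, 2, 1]
r5 m[sprk→φ4] = [0, 5, 0]
r5 m[slip→φ4] = [0, 0, 0]
r5 m[wind→φ1] = [2, 1, 2]
r5 m[wind→φ5] = [8, 3, 3]
r5 m[snow→φ0] = [1, 0, 1]
r5 m[snow→φ2] = [5, 3, 12]
r5 m[fog→φ2] = [4, 0, 0]
r5 m[fog→φ3] = [1, 3, 0]
r6 m[φ0→wet] = [5, 0, 5]
r6 m[φ0→snow] = [6, 4, 13]
r6 m[φ1→wet] = [9, 4, 8]
r6 m[φ1→wind] = [8, 3, 3]
r6 m[φ2→sprk] = [3, 8, 3]
r6 m[φ2→snow] = [1, 0, 1]
r6 m[φ2→fog] = [4, 6, 3]
r6 m[φ3→cld] = [0, 2, 2]
r6 m[φ3→fog] = [4, 0, 0]
r6 m[φ4→sprk] = [0, 2, 1]
r6 m[φ4→slip] = [1, 0, 1]
r6 m[φ5→wind] = [2, 1, 2]
r6 m[wet→φ0] = [9, 4, 8]
r6 m[wet→φ1] = [5, 0, 5]
r6 m[cld→φ3] = [0, 0, 0]
r6 m[sprk→φ2] = [0, 2, 1]
r6 m[sprk→φ4] = [3, 8, 3]
r6 m[slip→φ4] = [0, 0, 0]
r6 m[wind→φ1] = [2, 1, 2]
r6 m[wind→φ5] = [8, 3, 3]
r6 m[snow→φ0] = [1, 0, 1]
r6 m[snow→φ2] = [6, 4, 13]
r6 m[fog→φ2] = [4, 0, 0]
r6 m[fog→φ3] = [4, 6, 3]
r7 m[φ0→wet] = [5, 0, 5]
r7 m[φ0→snow] = [6, 4, 13]
r7 m[φ1→wet] = [9, 4, 8]
r7 m[φ1→wind] = [8, 3, 3]
r7 m[φ2→sprk] = [4, 9, 4]
r7 m[φ2→snow] = [1, 0, 1]
r7 m[φ2→fog] = [5, 7, 4]
r7 m[φ3→cld] = [3, 5, 5]
r7 m[φ3→fog] = [4, 0, 0]
r7 m[φ4→sprk] = [0, 2, 1]
r7 m[φ4→slip] = [4, 3, 4]
r7 m[φ5→wind] = [2, 1, 2]
r7 m[wet→φ0] = [9, 4, 8]
r7 m[wet→φ1] = [5, 0, 5]
r7 m[cld→φ3] = [0, 0, 0]
r7 m[sprk→φ2] = [0, 2, 1]
r7 m[sprk→φ4] = [3, 8, 3]
r7 m[slip→φ4] = [0, 0, 0]
r7 m[wind→φ1] = [2, 1, 2]
r7 m[wind→φ5] = [8, 3, 3]
r7 m[snow→φ0] = [1, 0, 1]
r7 m[snow→φ2] = [6, 4, 13]
r7 m[fog→φ2] = [4, 0, 0]
r7 m[fog→φ3] = [4, 6, 3]
r8 m[φ0→wet] = [5, 0, 5]
r8 m[φ0→snow] = [6, 4, 13]
r8 m[φ1→wet] = [9, 4, 8]
r8 m[φ1→wind] = [8, 3, 3]
r8 m[φ2→sprk] = [4, 9, 4]
r8 m[φ2→snow] = [1, 0, 1]
r8 m[φ2→fog] = [5, 7, 4]
r8 m[φ3→cld] = [3, 5, 5]
r8 m[φ3→fog] = [4, 0, 0]
r8 m[φ4→sprk] = [0, 2, 1]
r8 m[φ4→slip] = [4, 3, 4]
r8 m[φ5→wind] = [2, 1, 2]
r8 m[wet→φ0] = [9, 4, 8]
r8 m[wet→φ1] = [5, 0, 5]
r8 m[cld→φ3] = [0, 0, 0]
r8 m[sprk→φ2] = [0, 2, 1]
r8 m[sprk→φ4] = [4, 9, 4]
r8 m[slip→φ4] = [0, 0, 0]
r8 m[wind→φ1] = [2, 1, 2]
r8 m[wind→φ5] = [8, 3, 3]
r8 m[snow→φ0] = [1, 0, 1]
r8 m[snow→φ2] = [6, 4, 13]
r8 m[fog→φ2] = [4, 0, 0]
r8 m[fog→φ3] = [5, 7, 4]
r9 m[φ0→wet] = [5, 0, 5]
r9 m[φ0→snow] = [6, 4, 13]
r9 m[φ1→wet] = [9, 4, 8]
r9 m[φ1→wind] = [8, 3, 3]
r9 m[φ2→sprk] = [4, 9, 4]
r9 m[φ2→snow] = [1, 0, 1]
r9 m[φ2→fog] = [5, 7, 4]
r9 m[φ3→cld] = [4, 6, 6]
r9 m[φ3→fog] = [4, 0, 0]
r9 m[φ4→sprk] = [0, 2, 1]
r9 m[φ4→slip] = [5, 4, 5]
r9 m[φ5→wind] = [2, 1, 2]
r9 m[wet→φ0] = [9, 4, 8]
r9 m[wet→φ1] = [5, 0, 5]
r9 m[cld→φ3] = [0, 0, 0]
r9 m[sprk→φ2] = [0, 2, 1]
r9 m[sprk→φ4] = [4, 9, 4]
r9 m[slip→φ4] = [0, 0, 0]
r9 m[wind→φ1] = [2, 1, 2]
r9 m[wind→φ5] = [8, 3, 3]
r9 m[snow→φ0] = [1, 0, 1]
r9 m[snow→φ2] = [6, 4, 13]
r9 m[fog→φ2] = [4, 0, 0]
r9 m[fog→φ3] = [5, 7, 4]
r10 m[φ0→wet] = [5, 0, 5]
r10 m[φ0→snow] = [6, 4, 13]
r10 m[φ1→wet] = [9, 4, 8]
r10 m[φ1→wind] = [8, 3, 3]
r10 m[φ2→sprk] = [4, 9, 4]
r10 m[φ2→snow] = [1, 0, 1]
r10 m[φ2→fog] = [5, 7, 4]
r10 m[φ3→cld] = [4, 6, 6]
r10 m[φ3→fog] = [4, 0, 0]
r10 m[φ4→sprk] = [0, 2, 1]
r10 m[φ4→slip] = [5, 4, 5]
r10 m[φ5→wind] = [2, 1, 2]
r10 m[wet→φ0] = [9, 4, 8]
r10 m[wet→φ1] = [5, 0, 5]
r10 m[cld→φ3] = [0, 0, 0]
r10 m[sprk→φ2] = [0, 2, 1]
r10 m[sprk→φ4] = [4, 9, 4]
r10 m[slip→φ4] = [0, 0, 0]
r10 m[wind→φ1] = [2, 1, 2]
r10 m[wind→φ5] = [8, 3, 3]
r10 m[snow→φ0] = [1, 0, 1]
r10 m[snow→φ2] = [6, 4, 13]
r10 m[fog→φ2] = [4, 0, 0]
r10 m[fog→φ3] = [5, 7, 4]
fixed point reached at round 10
b[sprk] = ⊗ incoming = [4, 11, 5]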